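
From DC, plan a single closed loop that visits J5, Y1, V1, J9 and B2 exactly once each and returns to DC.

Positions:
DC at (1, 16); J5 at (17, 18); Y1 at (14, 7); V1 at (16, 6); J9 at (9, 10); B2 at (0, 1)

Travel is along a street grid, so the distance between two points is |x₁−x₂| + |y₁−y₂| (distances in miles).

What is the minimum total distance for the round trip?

There are 60 distinct closed tours to check (reversals are equivalent).
DC → J5 → Y1 → V1 → J9 → B2 → DC: 18+14+3+11+18+16 = 80
DC → J5 → Y1 → V1 → B2 → J9 → DC: 18+14+3+21+18+14 = 88
DC → J5 → Y1 → J9 → V1 → B2 → DC: 18+14+8+11+21+16 = 88
DC → J5 → Y1 → J9 → B2 → V1 → DC: 18+14+8+18+21+25 = 104
DC → J5 → Y1 → B2 → V1 → J9 → DC: 18+14+20+21+11+14 = 98
DC → J5 → Y1 → B2 → J9 → V1 → DC: 18+14+20+18+11+25 = 106
DC → J5 → V1 → Y1 → J9 → B2 → DC: 18+13+3+8+18+16 = 76
DC → J5 → V1 → Y1 → B2 → J9 → DC: 18+13+3+20+18+14 = 86
DC → J5 → V1 → J9 → Y1 → B2 → DC: 18+13+11+8+20+16 = 86
DC → J5 → V1 → J9 → B2 → Y1 → DC: 18+13+11+18+20+22 = 102
DC → J5 → V1 → B2 → Y1 → J9 → DC: 18+13+21+20+8+14 = 94
DC → J5 → V1 → B2 → J9 → Y1 → DC: 18+13+21+18+8+22 = 100
DC → J5 → J9 → Y1 → V1 → B2 → DC: 18+16+8+3+21+16 = 82
DC → J5 → J9 → Y1 → B2 → V1 → DC: 18+16+8+20+21+25 = 108
… (46 more)
The minimum is 76.
One optimal route: DC → J5 → V1 → Y1 → J9 → B2 → DC (or its reverse).

Shortest round trip = 76 miles.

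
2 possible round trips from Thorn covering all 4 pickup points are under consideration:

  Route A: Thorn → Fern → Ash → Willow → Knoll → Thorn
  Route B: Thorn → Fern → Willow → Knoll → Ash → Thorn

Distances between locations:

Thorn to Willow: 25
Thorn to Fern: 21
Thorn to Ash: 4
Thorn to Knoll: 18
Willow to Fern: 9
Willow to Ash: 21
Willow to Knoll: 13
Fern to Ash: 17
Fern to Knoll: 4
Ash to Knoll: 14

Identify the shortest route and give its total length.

Shortest is Route B, total 61.

Route A: 21 + 17 + 21 + 13 + 18 = 90
Route B: 21 + 9 + 13 + 14 + 4 = 61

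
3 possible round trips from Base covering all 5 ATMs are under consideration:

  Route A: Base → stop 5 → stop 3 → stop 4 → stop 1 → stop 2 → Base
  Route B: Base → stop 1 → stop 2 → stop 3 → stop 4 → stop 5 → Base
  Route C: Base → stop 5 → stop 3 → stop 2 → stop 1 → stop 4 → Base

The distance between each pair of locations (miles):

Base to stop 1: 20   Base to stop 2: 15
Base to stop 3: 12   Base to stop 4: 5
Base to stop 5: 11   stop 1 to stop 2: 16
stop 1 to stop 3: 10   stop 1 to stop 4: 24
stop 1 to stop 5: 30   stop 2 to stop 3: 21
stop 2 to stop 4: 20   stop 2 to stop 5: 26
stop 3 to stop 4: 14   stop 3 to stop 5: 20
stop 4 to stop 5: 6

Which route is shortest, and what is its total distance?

Shortest is Route B, total 88 miles.

Route A: 11 + 20 + 14 + 24 + 16 + 15 = 100
Route B: 20 + 16 + 21 + 14 + 6 + 11 = 88
Route C: 11 + 20 + 21 + 16 + 24 + 5 = 97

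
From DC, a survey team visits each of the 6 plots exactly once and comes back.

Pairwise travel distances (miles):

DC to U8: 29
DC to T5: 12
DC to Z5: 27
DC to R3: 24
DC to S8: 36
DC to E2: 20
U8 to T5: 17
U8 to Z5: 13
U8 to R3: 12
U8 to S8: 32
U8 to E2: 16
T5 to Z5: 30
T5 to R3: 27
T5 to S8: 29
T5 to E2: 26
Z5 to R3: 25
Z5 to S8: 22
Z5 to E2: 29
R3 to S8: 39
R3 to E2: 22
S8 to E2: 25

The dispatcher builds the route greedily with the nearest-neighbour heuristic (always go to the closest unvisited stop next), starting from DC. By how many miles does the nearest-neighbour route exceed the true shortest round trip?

7 miles longer than the optimal tour.

From DC: T5=12, E2=20, R3=24, Z5=27, U8=29, S8=36 → choose T5 (12).
From T5: U8=17, E2=26, R3=27, S8=29, Z5=30 → choose U8 (17).
From U8: R3=12, Z5=13, E2=16, S8=32 → choose R3 (12).
From R3: E2=22, Z5=25, S8=39 → choose E2 (22).
From E2: S8=25, Z5=29 → choose S8 (25).
From S8: Z5=22 → choose Z5 (22).
NN route DC → T5 → U8 → R3 → E2 → S8 → Z5 → DC costs 137.
Optimal: DC → T5 → S8 → Z5 → U8 → R3 → E2 → DC costs 130 (by enumerating all 360 distinct tours).
Excess = 137 − 130 = 7.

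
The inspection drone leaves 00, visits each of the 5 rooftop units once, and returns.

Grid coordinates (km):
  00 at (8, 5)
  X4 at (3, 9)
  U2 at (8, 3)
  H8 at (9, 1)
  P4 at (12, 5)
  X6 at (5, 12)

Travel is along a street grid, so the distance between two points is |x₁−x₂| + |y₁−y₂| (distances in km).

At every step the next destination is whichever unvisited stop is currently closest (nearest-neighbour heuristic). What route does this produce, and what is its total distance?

Nearest-neighbour total = 40 km; route 00 → U2 → H8 → P4 → X4 → X6 → 00.

From 00: distances to unvisited — U2=2, P4=4, H8=5, X4=9, X6=10. Nearest is U2 (2).
From U2: distances to unvisited — H8=3, P4=6, X4=11, X6=12. Nearest is H8 (3).
From H8: distances to unvisited — P4=7, X4=14, X6=15. Nearest is P4 (7).
From P4: distances to unvisited — X4=13, X6=14. Nearest is X4 (13).
From X4: distances to unvisited — X6=5. Nearest is X6 (5).
Return X6→00: 10.
Total = 2 + 3 + 7 + 13 + 5 + 10 = 40.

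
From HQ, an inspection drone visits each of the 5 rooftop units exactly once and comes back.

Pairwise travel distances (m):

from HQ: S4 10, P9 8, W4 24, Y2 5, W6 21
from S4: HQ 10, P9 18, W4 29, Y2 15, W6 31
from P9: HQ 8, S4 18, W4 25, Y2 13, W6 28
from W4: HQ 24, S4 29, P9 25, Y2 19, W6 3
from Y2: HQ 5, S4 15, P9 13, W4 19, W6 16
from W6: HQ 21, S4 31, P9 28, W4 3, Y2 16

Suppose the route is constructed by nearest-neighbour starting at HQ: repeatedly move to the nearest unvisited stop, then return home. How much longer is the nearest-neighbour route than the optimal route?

12 m longer than the optimal tour.

HQ: Y2=5, P9=8, S4=10, W6=21, W4=24 ⇒ Y2
Y2: P9=13, S4=15, W6=16, W4=19 ⇒ P9
P9: S4=18, W4=25, W6=28 ⇒ S4
S4: W4=29, W6=31 ⇒ W4
W4: W6=3 ⇒ W6
NN route HQ → Y2 → P9 → S4 → W4 → W6 → HQ costs 89.
Optimal: HQ → S4 → P9 → W4 → W6 → Y2 → HQ costs 77 (by enumerating all 60 distinct tours).
Excess = 89 − 77 = 12.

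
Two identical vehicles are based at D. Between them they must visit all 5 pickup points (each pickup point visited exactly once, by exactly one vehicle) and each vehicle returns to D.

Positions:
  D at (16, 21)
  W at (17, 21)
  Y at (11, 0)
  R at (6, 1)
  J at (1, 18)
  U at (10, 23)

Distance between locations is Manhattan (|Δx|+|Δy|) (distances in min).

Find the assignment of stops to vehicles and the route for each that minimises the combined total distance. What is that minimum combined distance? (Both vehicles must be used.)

Check every non-empty split of the stops between the two vehicles; for each half take its own optimal tour:
  {W} + {Y, R, J, U}: 2 + 76 = 78
  {Y} + {W, R, J, U}: 52 + 76 = 128
  {W, Y} + {R, J, U}: 54 + 74 = 128
  {R} + {W, Y, J, U}: 60 + 78 = 138
  {W, R} + {Y, J, U}: 62 + 76 = 138
  {Y, R} + {W, J, U}: 62 + 42 = 104
  … (15 splits in total)
Best: vehicle 1 D → W → D = 2; vehicle 2 D → Y → R → J → U → D = 76; combined 78.

78 min — the smallest possible combined total.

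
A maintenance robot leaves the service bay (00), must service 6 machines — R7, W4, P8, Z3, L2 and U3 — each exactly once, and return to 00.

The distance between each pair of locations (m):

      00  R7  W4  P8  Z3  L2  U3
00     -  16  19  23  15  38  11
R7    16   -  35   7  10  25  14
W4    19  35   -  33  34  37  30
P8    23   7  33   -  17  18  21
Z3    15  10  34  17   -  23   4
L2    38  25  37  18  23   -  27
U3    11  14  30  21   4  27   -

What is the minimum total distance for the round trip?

Shortest round trip = 106 m.

00→R7→W4→P8→Z3→L2→U3→00: 16+35+33+17+23+27+11 = 162
00→R7→W4→P8→Z3→U3→L2→00: 16+35+33+17+4+27+38 = 170
00→R7→W4→P8→L2→Z3→U3→00: 16+35+33+18+23+4+11 = 140
00→R7→W4→P8→L2→U3→Z3→00: 16+35+33+18+27+4+15 = 148
00→R7→W4→P8→U3→Z3→L2→00: 16+35+33+21+4+23+38 = 170
00→R7→W4→P8→U3→L2→Z3→00: 16+35+33+21+27+23+15 = 170
00→R7→W4→Z3→P8→L2→U3→00: 16+35+34+17+18+27+11 = 158
00→R7→W4→Z3→P8→U3→L2→00: 16+35+34+17+21+27+38 = 188
… (352 more)
00→W4→L2→P8→R7→Z3→U3→00: 19+37+18+7+10+4+11 = 106  ← best
The minimum is 106.
One optimal route: 00 → W4 → L2 → P8 → R7 → Z3 → U3 → 00 (or its reverse).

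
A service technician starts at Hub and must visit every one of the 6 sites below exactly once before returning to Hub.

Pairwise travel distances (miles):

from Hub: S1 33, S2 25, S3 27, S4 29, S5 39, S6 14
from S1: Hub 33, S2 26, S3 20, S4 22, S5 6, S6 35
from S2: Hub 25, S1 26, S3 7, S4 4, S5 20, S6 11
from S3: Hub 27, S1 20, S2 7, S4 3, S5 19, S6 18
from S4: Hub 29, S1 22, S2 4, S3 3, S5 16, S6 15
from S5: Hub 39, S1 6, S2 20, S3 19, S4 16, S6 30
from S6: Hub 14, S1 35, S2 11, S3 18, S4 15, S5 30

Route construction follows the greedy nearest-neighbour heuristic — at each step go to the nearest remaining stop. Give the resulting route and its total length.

Hub → [S6:14 / S2:25 / S3:27 / S4:29 / S1:33 / S5:39] → S6 (14)
S6 → [S2:11 / S4:15 / S3:18 / S5:30 / S1:35] → S2 (11)
S2 → [S4:4 / S3:7 / S5:20 / S1:26] → S4 (4)
S4 → [S3:3 / S5:16 / S1:22] → S3 (3)
S3 → [S5:19 / S1:20] → S5 (19)
S5 → [S1:6] → S1 (6)
Return S1→Hub: 33.
Total = 14 + 11 + 4 + 3 + 19 + 6 + 33 = 90.

90 miles along Hub → S6 → S2 → S4 → S3 → S5 → S1 → Hub.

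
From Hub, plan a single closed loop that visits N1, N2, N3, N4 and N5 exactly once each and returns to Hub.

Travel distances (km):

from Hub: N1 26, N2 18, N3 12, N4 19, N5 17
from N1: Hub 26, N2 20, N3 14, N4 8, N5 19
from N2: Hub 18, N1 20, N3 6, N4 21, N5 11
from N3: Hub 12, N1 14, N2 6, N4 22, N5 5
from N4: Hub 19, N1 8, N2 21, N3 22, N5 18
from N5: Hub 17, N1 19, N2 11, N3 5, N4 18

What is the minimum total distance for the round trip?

There are 60 distinct closed tours to check (reversals are equivalent).
Hub → N1 → N2 → N3 → N4 → N5 → Hub: 26+20+6+22+18+17 = 109
Hub → N1 → N2 → N3 → N5 → N4 → Hub: 26+20+6+5+18+19 = 94
Hub → N1 → N2 → N4 → N3 → N5 → Hub: 26+20+21+22+5+17 = 111
Hub → N1 → N2 → N4 → N5 → N3 → Hub: 26+20+21+18+5+12 = 102
Hub → N1 → N2 → N5 → N3 → N4 → Hub: 26+20+11+5+22+19 = 103
Hub → N1 → N2 → N5 → N4 → N3 → Hub: 26+20+11+18+22+12 = 109
Hub → N1 → N3 → N2 → N4 → N5 → Hub: 26+14+6+21+18+17 = 102
Hub → N1 → N3 → N2 → N5 → N4 → Hub: 26+14+6+11+18+19 = 94
Hub → N1 → N3 → N4 → N2 → N5 → Hub: 26+14+22+21+11+17 = 111
Hub → N1 → N3 → N4 → N5 → N2 → Hub: 26+14+22+18+11+18 = 109
Hub → N1 → N3 → N5 → N2 → N4 → Hub: 26+14+5+11+21+19 = 96
Hub → N1 → N3 → N5 → N4 → N2 → Hub: 26+14+5+18+21+18 = 102
Hub → N1 → N4 → N2 → N3 → N5 → Hub: 26+8+21+6+5+17 = 83
Hub → N1 → N4 → N2 → N5 → N3 → Hub: 26+8+21+11+5+12 = 83
… (46 more)
Hub → N2 → N3 → N5 → N1 → N4 → Hub: 18+6+5+19+8+19 = 75  ← best
The minimum is 75.
One optimal route: Hub → N2 → N3 → N5 → N1 → N4 → Hub (or its reverse).

Shortest round trip = 75 km.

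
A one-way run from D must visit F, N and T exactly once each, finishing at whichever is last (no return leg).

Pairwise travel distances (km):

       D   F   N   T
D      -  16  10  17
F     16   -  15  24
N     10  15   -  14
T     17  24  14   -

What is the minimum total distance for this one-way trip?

There are 3! = 6 possible orderings.
D→F→N→T: 16+15+14 = 45
D→F→T→N: 16+24+14 = 54
D→N→F→T: 10+15+24 = 49
D→N→T→F: 10+14+24 = 48
D→T→F→N: 17+24+15 = 56
D→T→N→F: 17+14+15 = 46
The minimum is 45.
One shortest path: D → F → N → T.

45 km — the minimum one-way total.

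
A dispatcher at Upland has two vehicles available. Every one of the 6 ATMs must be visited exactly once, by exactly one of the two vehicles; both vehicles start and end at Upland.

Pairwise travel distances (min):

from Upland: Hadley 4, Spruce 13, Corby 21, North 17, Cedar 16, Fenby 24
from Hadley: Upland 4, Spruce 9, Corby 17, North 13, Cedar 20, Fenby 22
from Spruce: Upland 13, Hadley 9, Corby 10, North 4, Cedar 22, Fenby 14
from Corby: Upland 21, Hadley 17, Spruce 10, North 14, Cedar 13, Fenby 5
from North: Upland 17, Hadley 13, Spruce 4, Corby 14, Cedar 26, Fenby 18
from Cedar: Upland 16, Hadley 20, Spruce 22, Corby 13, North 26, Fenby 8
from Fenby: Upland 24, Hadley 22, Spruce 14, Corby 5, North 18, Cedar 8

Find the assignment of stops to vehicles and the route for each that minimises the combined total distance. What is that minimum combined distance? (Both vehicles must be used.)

Try each way of splitting the stops between the two vehicles (each non-empty) and, for each split, find the best tour for each vehicle:
  {Hadley} + {Spruce, Corby, North, Cedar, Fenby}: 8 + 60 = 68
  {Spruce} + {Hadley, Corby, North, Cedar, Fenby}: 26 + 60 = 86
  {Hadley, Spruce} + {Corby, North, Cedar, Fenby}: 26 + 60 = 86
  {Corby} + {Hadley, Spruce, North, Cedar, Fenby}: 42 + 59 = 101
  {Hadley, Corby} + {Spruce, North, Cedar, Fenby}: 42 + 59 = 101
  {Spruce, Corby} + {Hadley, North, Cedar, Fenby}: 44 + 59 = 103
  … (31 splits in total)
Best: vehicle 1 Upland → Hadley → Upland = 8; vehicle 2 Upland → Spruce → North → Corby → Fenby → Cedar → Upland = 60; combined 68.

68 min — the smallest possible combined total.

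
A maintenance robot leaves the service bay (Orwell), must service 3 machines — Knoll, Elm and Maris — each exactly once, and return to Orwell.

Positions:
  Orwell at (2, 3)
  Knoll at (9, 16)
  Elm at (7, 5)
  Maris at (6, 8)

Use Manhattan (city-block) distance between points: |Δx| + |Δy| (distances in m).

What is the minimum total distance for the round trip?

Shortest round trip = 40 m.

Orwell - Knoll - Elm - Maris - Orwell: 20+13+4+9 = 46
Orwell - Knoll - Maris - Elm - Orwell: 20+11+4+7 = 42
Orwell - Elm - Knoll - Maris - Orwell: 7+13+11+9 = 40
The minimum is 40.
One optimal route: Orwell → Elm → Knoll → Maris → Orwell (or its reverse).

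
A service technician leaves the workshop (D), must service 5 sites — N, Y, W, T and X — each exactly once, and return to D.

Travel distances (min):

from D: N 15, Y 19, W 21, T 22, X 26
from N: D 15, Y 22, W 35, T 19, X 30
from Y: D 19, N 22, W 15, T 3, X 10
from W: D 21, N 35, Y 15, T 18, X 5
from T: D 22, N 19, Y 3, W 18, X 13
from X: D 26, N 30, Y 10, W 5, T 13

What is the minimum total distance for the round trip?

There are 60 distinct closed tours to check (reversals are equivalent).
D - N - Y - W - T - X - D: 15+22+15+18+13+26 = 109
D - N - Y - W - X - T - D: 15+22+15+5+13+22 = 92
D - N - Y - T - W - X - D: 15+22+3+18+5+26 = 89
D - N - Y - T - X - W - D: 15+22+3+13+5+21 = 79
D - N - Y - X - W - T - D: 15+22+10+5+18+22 = 92
D - N - Y - X - T - W - D: 15+22+10+13+18+21 = 99
D - N - W - Y - T - X - D: 15+35+15+3+13+26 = 107
D - N - W - Y - X - T - D: 15+35+15+10+13+22 = 110
D - N - W - T - Y - X - D: 15+35+18+3+10+26 = 107
D - N - W - T - X - Y - D: 15+35+18+13+10+19 = 110
D - N - W - X - Y - T - D: 15+35+5+10+3+22 = 90
D - N - W - X - T - Y - D: 15+35+5+13+3+19 = 90
D - N - T - Y - W - X - D: 15+19+3+15+5+26 = 83
D - N - T - Y - X - W - D: 15+19+3+10+5+21 = 73
… (46 more)
The minimum is 73.
One optimal route: D → N → T → Y → X → W → D (or its reverse).

Minimum total distance: 73 min.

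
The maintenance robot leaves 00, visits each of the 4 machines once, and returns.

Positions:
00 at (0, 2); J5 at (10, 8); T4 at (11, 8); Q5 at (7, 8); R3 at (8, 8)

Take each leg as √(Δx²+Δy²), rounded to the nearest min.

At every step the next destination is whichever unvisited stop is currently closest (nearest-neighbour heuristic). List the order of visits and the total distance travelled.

00 → [Q5:9 / R3:10 / J5:12 / T4:13] → Q5 (9)
Q5 → [R3:1 / J5:3 / T4:4] → R3 (1)
R3 → [J5:2 / T4:3] → J5 (2)
J5 → [T4:1] → T4 (1)
Return T4→00: 13.
Total = 9 + 1 + 2 + 1 + 13 = 26.

26 min along 00 → Q5 → R3 → J5 → T4 → 00.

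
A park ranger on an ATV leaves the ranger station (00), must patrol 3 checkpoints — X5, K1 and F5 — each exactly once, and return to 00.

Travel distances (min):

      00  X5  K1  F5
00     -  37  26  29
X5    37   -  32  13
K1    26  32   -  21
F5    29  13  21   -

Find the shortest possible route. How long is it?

00 → X5 → K1 → F5 → 00: 37+32+21+29 = 119
00 → X5 → F5 → K1 → 00: 37+13+21+26 = 97
00 → K1 → X5 → F5 → 00: 26+32+13+29 = 100
The minimum is 97.
One optimal route: 00 → X5 → F5 → K1 → 00 (or its reverse).

Shortest round trip = 97 min.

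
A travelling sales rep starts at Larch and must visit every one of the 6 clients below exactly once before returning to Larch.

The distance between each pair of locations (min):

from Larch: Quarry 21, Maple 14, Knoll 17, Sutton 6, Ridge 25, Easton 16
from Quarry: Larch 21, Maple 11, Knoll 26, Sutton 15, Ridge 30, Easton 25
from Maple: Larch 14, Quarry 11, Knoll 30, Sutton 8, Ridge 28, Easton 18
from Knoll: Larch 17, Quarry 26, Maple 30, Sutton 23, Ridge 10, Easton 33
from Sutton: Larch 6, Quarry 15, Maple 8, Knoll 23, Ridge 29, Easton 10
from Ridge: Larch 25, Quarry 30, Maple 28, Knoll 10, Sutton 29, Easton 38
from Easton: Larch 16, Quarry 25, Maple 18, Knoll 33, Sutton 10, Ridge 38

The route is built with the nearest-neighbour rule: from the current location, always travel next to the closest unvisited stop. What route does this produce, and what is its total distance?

Nearest-neighbour total = 118 min; route Larch → Sutton → Maple → Quarry → Easton → Knoll → Ridge → Larch.

Larch → [Sutton:6 / Maple:14 / Easton:16 / Knoll:17 / Quarry:21 / Ridge:25] → Sutton (6)
Sutton → [Maple:8 / Easton:10 / Quarry:15 / Knoll:23 / Ridge:29] → Maple (8)
Maple → [Quarry:11 / Easton:18 / Ridge:28 / Knoll:30] → Quarry (11)
Quarry → [Easton:25 / Knoll:26 / Ridge:30] → Easton (25)
Easton → [Knoll:33 / Ridge:38] → Knoll (33)
Knoll → [Ridge:10] → Ridge (10)
Return Ridge→Larch: 25.
Total = 6 + 8 + 11 + 25 + 33 + 10 + 25 = 118.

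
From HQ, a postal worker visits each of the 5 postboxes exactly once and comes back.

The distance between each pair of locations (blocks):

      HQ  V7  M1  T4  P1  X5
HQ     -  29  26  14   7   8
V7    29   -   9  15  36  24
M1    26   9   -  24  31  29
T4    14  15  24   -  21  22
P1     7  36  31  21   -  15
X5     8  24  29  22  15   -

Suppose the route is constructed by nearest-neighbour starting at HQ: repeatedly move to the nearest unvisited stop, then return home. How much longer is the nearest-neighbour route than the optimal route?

The nearest-neighbour route is 5 blocks longer than optimal.

HQ: P1=7, X5=8, T4=14, M1=26, V7=29 ⇒ P1
P1: X5=15, T4=21, M1=31, V7=36 ⇒ X5
X5: T4=22, V7=24, M1=29 ⇒ T4
T4: V7=15, M1=24 ⇒ V7
V7: M1=9 ⇒ M1
NN route HQ → P1 → X5 → T4 → V7 → M1 → HQ costs 94.
Optimal: HQ → T4 → V7 → M1 → X5 → P1 → HQ costs 89 (by enumerating all 60 distinct tours).
Excess = 94 − 89 = 5.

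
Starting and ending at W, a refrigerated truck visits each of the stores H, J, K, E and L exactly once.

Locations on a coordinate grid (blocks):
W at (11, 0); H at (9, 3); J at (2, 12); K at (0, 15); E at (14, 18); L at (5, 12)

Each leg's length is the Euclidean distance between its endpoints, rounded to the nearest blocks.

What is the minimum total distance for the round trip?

Minimum total distance: 53 blocks.

There are 60 distinct closed tours to check (reversals are equivalent).
W - H - J - K - E - L - W: 4+11+4+14+11+13 = 57
W - H - J - K - L - E - W: 4+11+4+6+11+18 = 54
W - H - J - E - K - L - W: 4+11+13+14+6+13 = 61
W - H - J - E - L - K - W: 4+11+13+11+6+19 = 64
W - H - J - L - K - E - W: 4+11+3+6+14+18 = 56
W - H - J - L - E - K - W: 4+11+3+11+14+19 = 62
W - H - K - J - E - L - W: 4+15+4+13+11+13 = 60
W - H - K - J - L - E - W: 4+15+4+3+11+18 = 55
W - H - K - E - J - L - W: 4+15+14+13+3+13 = 62
W - H - K - E - L - J - W: 4+15+14+11+3+15 = 62
W - H - K - L - J - E - W: 4+15+6+3+13+18 = 59
W - H - K - L - E - J - W: 4+15+6+11+13+15 = 64
W - H - E - J - K - L - W: 4+16+13+4+6+13 = 56
W - H - E - J - L - K - W: 4+16+13+3+6+19 = 61
… (46 more)
W - H - L - J - K - E - W: 4+10+3+4+14+18 = 53  ← best
The minimum is 53.
One optimal route: W → H → L → J → K → E → W (or its reverse).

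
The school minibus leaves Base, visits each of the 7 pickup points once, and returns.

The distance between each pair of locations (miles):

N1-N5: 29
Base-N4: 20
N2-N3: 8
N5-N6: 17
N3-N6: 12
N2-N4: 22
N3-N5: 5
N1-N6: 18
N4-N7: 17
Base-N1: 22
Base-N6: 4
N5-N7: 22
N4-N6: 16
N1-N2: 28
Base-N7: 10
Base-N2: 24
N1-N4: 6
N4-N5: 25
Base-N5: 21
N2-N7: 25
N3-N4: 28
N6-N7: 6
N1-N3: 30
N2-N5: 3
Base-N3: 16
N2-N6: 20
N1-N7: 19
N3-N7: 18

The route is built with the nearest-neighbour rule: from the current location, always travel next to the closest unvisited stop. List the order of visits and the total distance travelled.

Total distance 85 miles via the nearest-neighbour route Base → N6 → N7 → N4 → N1 → N2 → N5 → N3 → Base.

Base → [N6:4 / N7:10 / N3:16 / N4:20 / N5:21 / N1:22 / N2:24] → N6 (4)
N6 → [N7:6 / N3:12 / N4:16 / N5:17 / N1:18 / N2:20] → N7 (6)
N7 → [N4:17 / N3:18 / N1:19 / N5:22 / N2:25] → N4 (17)
N4 → [N1:6 / N2:22 / N5:25 / N3:28] → N1 (6)
N1 → [N2:28 / N5:29 / N3:30] → N2 (28)
N2 → [N5:3 / N3:8] → N5 (3)
N5 → [N3:5] → N3 (5)
Return N3→Base: 16.
Total = 4 + 6 + 17 + 6 + 28 + 3 + 5 + 16 = 85.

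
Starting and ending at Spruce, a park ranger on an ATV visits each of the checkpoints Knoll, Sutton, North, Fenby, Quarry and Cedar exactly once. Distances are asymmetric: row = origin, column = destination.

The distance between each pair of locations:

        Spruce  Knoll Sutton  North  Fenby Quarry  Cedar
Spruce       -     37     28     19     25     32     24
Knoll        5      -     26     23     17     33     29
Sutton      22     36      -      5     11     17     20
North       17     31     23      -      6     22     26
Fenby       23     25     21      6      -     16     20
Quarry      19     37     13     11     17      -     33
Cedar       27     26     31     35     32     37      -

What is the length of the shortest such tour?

105 — the shortest possible round trip.

Spruce→Knoll→Sutton→North→Fenby→Quarry→Cedar→Spruce: 37+26+5+6+16+33+27 = 150
Spruce→Knoll→Sutton→North→Fenby→Cedar→Quarry→Spruce: 37+26+5+6+20+37+19 = 150
Spruce→Knoll→Sutton→North→Quarry→Fenby→Cedar→Spruce: 37+26+5+22+17+20+27 = 154
Spruce→Knoll→Sutton→North→Quarry→Cedar→Fenby→Spruce: 37+26+5+22+33+32+23 = 178
Spruce→Knoll→Sutton→North→Cedar→Fenby→Quarry→Spruce: 37+26+5+26+32+16+19 = 161
Spruce→Knoll→Sutton→North→Cedar→Quarry→Fenby→Spruce: 37+26+5+26+37+17+23 = 171
Spruce→Knoll→Sutton→Fenby→North→Quarry→Cedar→Spruce: 37+26+11+6+22+33+27 = 162
Spruce→Knoll→Sutton→Fenby→North→Cedar→Quarry→Spruce: 37+26+11+6+26+37+19 = 162
… (712 more)
Spruce→North→Fenby→Quarry→Sutton→Cedar→Knoll→Spruce: 19+6+16+13+20+26+5 = 105  ← best
The minimum is 105.
One optimal route: Spruce → North → Fenby → Quarry → Sutton → Cedar → Knoll → Spruce.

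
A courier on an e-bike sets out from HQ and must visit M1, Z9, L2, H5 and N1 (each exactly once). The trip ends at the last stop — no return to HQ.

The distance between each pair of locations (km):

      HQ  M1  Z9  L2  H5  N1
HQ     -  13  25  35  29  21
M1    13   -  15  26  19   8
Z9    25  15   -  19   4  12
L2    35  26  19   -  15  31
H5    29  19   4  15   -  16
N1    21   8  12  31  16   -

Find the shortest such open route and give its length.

There are 5! = 120 possible orderings.
HQ → M1 → Z9 → L2 → H5 → N1: 13+15+19+15+16 = 78
HQ → M1 → Z9 → L2 → N1 → H5: 13+15+19+31+16 = 94
HQ → M1 → Z9 → H5 → L2 → N1: 13+15+4+15+31 = 78
HQ → M1 → Z9 → H5 → N1 → L2: 13+15+4+16+31 = 79
HQ → M1 → Z9 → N1 → L2 → H5: 13+15+12+31+15 = 86
HQ → M1 → Z9 → N1 → H5 → L2: 13+15+12+16+15 = 71
HQ → M1 → L2 → Z9 → H5 → N1: 13+26+19+4+16 = 78
HQ → M1 → L2 → Z9 → N1 → H5: 13+26+19+12+16 = 86
HQ → M1 → L2 → H5 → Z9 → N1: 13+26+15+4+12 = 70
HQ → M1 → L2 → H5 → N1 → Z9: 13+26+15+16+12 = 82
HQ → M1 → L2 → N1 → Z9 → H5: 13+26+31+12+4 = 86
HQ → M1 → L2 → N1 → H5 → Z9: 13+26+31+16+4 = 90
HQ → M1 → H5 → Z9 → L2 → N1: 13+19+4+19+31 = 86
HQ → M1 → H5 → Z9 → N1 → L2: 13+19+4+12+31 = 79
… (106 more)
HQ → M1 → N1 → Z9 → H5 → L2: 13+8+12+4+15 = 52  ← best
The minimum is 52.
One shortest path: HQ → M1 → N1 → Z9 → H5 → L2.

52 km — the minimum one-way total.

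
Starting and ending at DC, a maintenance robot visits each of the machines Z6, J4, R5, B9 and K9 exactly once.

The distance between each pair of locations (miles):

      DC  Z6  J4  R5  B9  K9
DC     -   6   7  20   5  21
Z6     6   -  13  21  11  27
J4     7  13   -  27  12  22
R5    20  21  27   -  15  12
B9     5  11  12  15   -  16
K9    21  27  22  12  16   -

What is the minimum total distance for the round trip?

Shortest round trip = 73 miles.

There are 60 distinct closed tours to check (reversals are equivalent).
DC-Z6-J4-R5-B9-K9-DC: 6+13+27+15+16+21 = 98
DC-Z6-J4-R5-K9-B9-DC: 6+13+27+12+16+5 = 79
DC-Z6-J4-B9-R5-K9-DC: 6+13+12+15+12+21 = 79
DC-Z6-J4-B9-K9-R5-DC: 6+13+12+16+12+20 = 79
DC-Z6-J4-K9-R5-B9-DC: 6+13+22+12+15+5 = 73
DC-Z6-J4-K9-B9-R5-DC: 6+13+22+16+15+20 = 92
DC-Z6-R5-J4-B9-K9-DC: 6+21+27+12+16+21 = 103
DC-Z6-R5-J4-K9-B9-DC: 6+21+27+22+16+5 = 97
DC-Z6-R5-B9-J4-K9-DC: 6+21+15+12+22+21 = 97
DC-Z6-R5-B9-K9-J4-DC: 6+21+15+16+22+7 = 87
DC-Z6-R5-K9-J4-B9-DC: 6+21+12+22+12+5 = 78
DC-Z6-R5-K9-B9-J4-DC: 6+21+12+16+12+7 = 74
DC-Z6-B9-J4-R5-K9-DC: 6+11+12+27+12+21 = 89
DC-Z6-B9-J4-K9-R5-DC: 6+11+12+22+12+20 = 83
… (46 more)
The minimum is 73.
One optimal route: DC → Z6 → J4 → K9 → R5 → B9 → DC (or its reverse).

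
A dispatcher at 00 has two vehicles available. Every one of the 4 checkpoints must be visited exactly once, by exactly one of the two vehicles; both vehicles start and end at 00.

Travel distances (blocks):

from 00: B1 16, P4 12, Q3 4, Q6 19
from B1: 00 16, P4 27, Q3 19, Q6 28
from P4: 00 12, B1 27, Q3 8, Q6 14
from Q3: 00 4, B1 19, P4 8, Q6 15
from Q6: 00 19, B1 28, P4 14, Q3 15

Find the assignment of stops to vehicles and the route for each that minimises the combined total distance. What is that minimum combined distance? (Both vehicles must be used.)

Check every non-empty split of the stops between the two vehicles; for each half take its own optimal tour:
  {B1} + {P4, Q3, Q6}: 32 + 45 = 77
  {P4} + {B1, Q3, Q6}: 24 + 63 = 87
  {B1, P4} + {Q3, Q6}: 55 + 38 = 93
  {Q3} + {B1, P4, Q6}: 8 + 70 = 78
  {B1, Q3} + {P4, Q6}: 39 + 45 = 84
  {P4, Q3} + {B1, Q6}: 24 + 63 = 87
  … (7 splits in total)
Best: vehicle 1 00 → B1 → 00 = 32; vehicle 2 00 → P4 → Q6 → Q3 → 00 = 45; combined 77.

77 blocks — the smallest possible combined total.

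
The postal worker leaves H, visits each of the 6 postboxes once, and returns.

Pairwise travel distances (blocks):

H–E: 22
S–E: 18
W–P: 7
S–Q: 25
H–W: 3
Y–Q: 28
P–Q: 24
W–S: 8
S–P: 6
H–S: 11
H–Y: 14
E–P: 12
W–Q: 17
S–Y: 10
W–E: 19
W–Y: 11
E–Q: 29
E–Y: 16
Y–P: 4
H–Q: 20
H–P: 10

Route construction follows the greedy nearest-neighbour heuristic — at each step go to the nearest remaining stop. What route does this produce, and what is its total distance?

Total distance 91 blocks via the nearest-neighbour route H → W → P → Y → S → E → Q → H.

From H: distances to unvisited — W=3, P=10, S=11, Y=14, Q=20, E=22. Nearest is W (3).
From W: distances to unvisited — P=7, S=8, Y=11, Q=17, E=19. Nearest is P (7).
From P: distances to unvisited — Y=4, S=6, E=12, Q=24. Nearest is Y (4).
From Y: distances to unvisited — S=10, E=16, Q=28. Nearest is S (10).
From S: distances to unvisited — E=18, Q=25. Nearest is E (18).
From E: distances to unvisited — Q=29. Nearest is Q (29).
Return Q→H: 20.
Total = 3 + 7 + 4 + 10 + 18 + 29 + 20 = 91.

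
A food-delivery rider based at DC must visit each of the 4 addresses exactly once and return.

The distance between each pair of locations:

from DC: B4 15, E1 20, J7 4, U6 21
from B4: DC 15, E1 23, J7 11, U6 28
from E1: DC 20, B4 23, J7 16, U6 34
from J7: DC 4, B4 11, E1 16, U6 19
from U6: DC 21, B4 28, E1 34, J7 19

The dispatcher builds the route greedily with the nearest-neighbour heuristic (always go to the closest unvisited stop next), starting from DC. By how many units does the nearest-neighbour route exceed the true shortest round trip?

The nearest-neighbour route is 1 longer than optimal.

DC: J7=4, B4=15, E1=20, U6=21 ⇒ J7
J7: B4=11, E1=16, U6=19 ⇒ B4
B4: E1=23, U6=28 ⇒ E1
E1: U6=34 ⇒ U6
NN route DC → J7 → B4 → E1 → U6 → DC costs 93.
Optimal: DC → J7 → E1 → B4 → U6 → DC costs 92 (by enumerating all 12 distinct tours).
Excess = 93 − 92 = 1.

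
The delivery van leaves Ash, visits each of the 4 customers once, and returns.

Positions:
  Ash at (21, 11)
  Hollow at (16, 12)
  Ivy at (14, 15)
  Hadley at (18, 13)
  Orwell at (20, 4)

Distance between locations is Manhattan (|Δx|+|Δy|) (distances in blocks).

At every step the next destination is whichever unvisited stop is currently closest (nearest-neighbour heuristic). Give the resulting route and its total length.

Nearest-neighbour total = 38 blocks; route Ash → Hadley → Hollow → Ivy → Orwell → Ash.

At Ash the remaining stops are Hadley 5, Hollow 6, Orwell 8, Ivy 11; go to Hadley.
At Hadley the remaining stops are Hollow 3, Ivy 6, Orwell 11; go to Hollow.
At Hollow the remaining stops are Ivy 5, Orwell 12; go to Ivy.
At Ivy the remaining stops are Orwell 17; go to Orwell.
Return Orwell→Ash: 8.
Total = 5 + 3 + 5 + 17 + 8 = 38.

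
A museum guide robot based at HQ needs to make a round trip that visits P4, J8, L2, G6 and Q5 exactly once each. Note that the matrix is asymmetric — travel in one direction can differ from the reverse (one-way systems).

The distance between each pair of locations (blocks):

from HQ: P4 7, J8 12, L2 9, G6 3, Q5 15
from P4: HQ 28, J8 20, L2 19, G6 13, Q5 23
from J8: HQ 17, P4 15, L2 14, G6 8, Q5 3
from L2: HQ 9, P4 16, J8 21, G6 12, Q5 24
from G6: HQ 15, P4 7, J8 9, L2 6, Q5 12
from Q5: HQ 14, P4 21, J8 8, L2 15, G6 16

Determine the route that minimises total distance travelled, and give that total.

Shortest round trip = 56 blocks.

HQ-P4-J8-L2-G6-Q5-HQ: 7+20+14+12+12+14 = 79
HQ-P4-J8-L2-Q5-G6-HQ: 7+20+14+24+16+15 = 96
HQ-P4-J8-G6-L2-Q5-HQ: 7+20+8+6+24+14 = 79
HQ-P4-J8-G6-Q5-L2-HQ: 7+20+8+12+15+9 = 71
HQ-P4-J8-Q5-L2-G6-HQ: 7+20+3+15+12+15 = 72
HQ-P4-J8-Q5-G6-L2-HQ: 7+20+3+16+6+9 = 61
HQ-P4-L2-J8-G6-Q5-HQ: 7+19+21+8+12+14 = 81
HQ-P4-L2-J8-Q5-G6-HQ: 7+19+21+3+16+15 = 81
HQ-P4-L2-G6-J8-Q5-HQ: 7+19+12+9+3+14 = 64
HQ-P4-L2-G6-Q5-J8-HQ: 7+19+12+12+8+17 = 75
HQ-P4-L2-Q5-J8-G6-HQ: 7+19+24+8+8+15 = 81
HQ-P4-L2-Q5-G6-J8-HQ: 7+19+24+16+9+17 = 92
HQ-P4-G6-J8-L2-Q5-HQ: 7+13+9+14+24+14 = 81
HQ-P4-G6-J8-Q5-L2-HQ: 7+13+9+3+15+9 = 56
… (106 more)
The minimum is 56.
One optimal route: HQ → P4 → G6 → J8 → Q5 → L2 → HQ.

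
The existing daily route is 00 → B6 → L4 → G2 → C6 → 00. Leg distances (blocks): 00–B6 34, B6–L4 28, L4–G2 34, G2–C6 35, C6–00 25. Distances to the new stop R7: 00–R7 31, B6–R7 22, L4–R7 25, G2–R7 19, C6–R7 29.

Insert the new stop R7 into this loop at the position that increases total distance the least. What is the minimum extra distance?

+10 blocks — insert R7 between L4 and G2.

Insertion cost between consecutive stops i–j is d(i,R7) + d(R7,j) − d(i,j):
  between 00 and B6: 31 + 22 − 34 = 19
  between B6 and L4: 22 + 25 − 28 = 19
  between L4 and G2: 25 + 19 − 34 = 10
  between G2 and C6: 19 + 29 − 35 = 13
  between C6 and 00: 29 + 31 − 25 = 35
Cheapest insertion is between L4 and G2, adding 10.
New total = 156 + 10 = 166.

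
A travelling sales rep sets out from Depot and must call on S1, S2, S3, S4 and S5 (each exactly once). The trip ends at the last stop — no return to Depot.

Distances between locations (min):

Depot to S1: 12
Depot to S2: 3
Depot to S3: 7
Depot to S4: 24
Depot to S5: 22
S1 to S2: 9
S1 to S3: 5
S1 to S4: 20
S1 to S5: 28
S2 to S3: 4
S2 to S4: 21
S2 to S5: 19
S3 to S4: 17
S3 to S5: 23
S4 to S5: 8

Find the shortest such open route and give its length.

There are 5! = 120 possible orderings.
Depot - S1 - S2 - S3 - S4 - S5: 12+9+4+17+8 = 50
Depot - S1 - S2 - S3 - S5 - S4: 12+9+4+23+8 = 56
Depot - S1 - S2 - S4 - S3 - S5: 12+9+21+17+23 = 82
Depot - S1 - S2 - S4 - S5 - S3: 12+9+21+8+23 = 73
Depot - S1 - S2 - S5 - S3 - S4: 12+9+19+23+17 = 80
Depot - S1 - S2 - S5 - S4 - S3: 12+9+19+8+17 = 65
Depot - S1 - S3 - S2 - S4 - S5: 12+5+4+21+8 = 50
Depot - S1 - S3 - S2 - S5 - S4: 12+5+4+19+8 = 48
Depot - S1 - S3 - S4 - S2 - S5: 12+5+17+21+19 = 74
Depot - S1 - S3 - S4 - S5 - S2: 12+5+17+8+19 = 61
Depot - S1 - S3 - S5 - S2 - S4: 12+5+23+19+21 = 80
Depot - S1 - S3 - S5 - S4 - S2: 12+5+23+8+21 = 69
Depot - S1 - S4 - S2 - S3 - S5: 12+20+21+4+23 = 80
Depot - S1 - S4 - S2 - S5 - S3: 12+20+21+19+23 = 95
… (106 more)
Depot - S2 - S3 - S1 - S4 - S5: 3+4+5+20+8 = 40  ← best
The minimum is 40.
One shortest path: Depot → S2 → S3 → S1 → S4 → S5.

40 min — the minimum one-way total.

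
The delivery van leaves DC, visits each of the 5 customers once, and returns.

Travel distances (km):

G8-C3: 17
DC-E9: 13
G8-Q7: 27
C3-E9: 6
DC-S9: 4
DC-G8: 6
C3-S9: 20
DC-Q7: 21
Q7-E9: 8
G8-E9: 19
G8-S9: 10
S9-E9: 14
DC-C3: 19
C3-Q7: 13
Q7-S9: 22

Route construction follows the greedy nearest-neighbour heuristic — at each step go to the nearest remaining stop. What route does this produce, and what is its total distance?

Nearest-neighbour total = 66 km; route DC → S9 → G8 → C3 → E9 → Q7 → DC.

From DC: distances to unvisited — S9=4, G8=6, E9=13, C3=19, Q7=21. Nearest is S9 (4).
From S9: distances to unvisited — G8=10, E9=14, C3=20, Q7=22. Nearest is G8 (10).
From G8: distances to unvisited — C3=17, E9=19, Q7=27. Nearest is C3 (17).
From C3: distances to unvisited — E9=6, Q7=13. Nearest is E9 (6).
From E9: distances to unvisited — Q7=8. Nearest is Q7 (8).
Return Q7→DC: 21.
Total = 4 + 10 + 17 + 6 + 8 + 21 = 66.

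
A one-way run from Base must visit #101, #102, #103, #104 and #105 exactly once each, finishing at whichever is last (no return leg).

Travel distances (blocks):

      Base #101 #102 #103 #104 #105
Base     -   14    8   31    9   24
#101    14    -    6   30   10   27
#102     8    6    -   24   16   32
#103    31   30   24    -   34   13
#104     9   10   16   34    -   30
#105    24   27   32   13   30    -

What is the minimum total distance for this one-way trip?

There are 5! = 120 possible orderings.
Base→#101→#102→#103→#104→#105: 14+6+24+34+30 = 108
Base→#101→#102→#103→#105→#104: 14+6+24+13+30 = 87
Base→#101→#102→#104→#103→#105: 14+6+16+34+13 = 83
Base→#101→#102→#104→#105→#103: 14+6+16+30+13 = 79
Base→#101→#102→#105→#103→#104: 14+6+32+13+34 = 99
Base→#101→#102→#105→#104→#103: 14+6+32+30+34 = 116
Base→#101→#103→#102→#104→#105: 14+30+24+16+30 = 114
Base→#101→#103→#102→#105→#104: 14+30+24+32+30 = 130
Base→#101→#103→#104→#102→#105: 14+30+34+16+32 = 126
Base→#101→#103→#104→#105→#102: 14+30+34+30+32 = 140
Base→#101→#103→#105→#102→#104: 14+30+13+32+16 = 105
Base→#101→#103→#105→#104→#102: 14+30+13+30+16 = 103
Base→#101→#104→#102→#103→#105: 14+10+16+24+13 = 77
Base→#101→#104→#102→#105→#103: 14+10+16+32+13 = 85
… (106 more)
Base→#104→#101→#102→#103→#105: 9+10+6+24+13 = 62  ← best
The minimum is 62.
One shortest path: Base → #104 → #101 → #102 → #103 → #105.

Minimum one-way distance = 62 blocks.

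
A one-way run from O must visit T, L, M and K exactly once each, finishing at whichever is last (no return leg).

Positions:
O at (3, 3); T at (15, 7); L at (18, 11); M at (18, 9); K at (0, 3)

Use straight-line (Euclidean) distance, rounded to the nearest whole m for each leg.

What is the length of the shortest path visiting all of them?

Minimum one-way distance = 25 m.

There are 4! = 24 possible orderings.
O→T→L→M→K: 13+5+2+19 = 39
O→T→L→K→M: 13+5+20+19 = 57
O→T→M→L→K: 13+4+2+20 = 39
O→T→M→K→L: 13+4+19+20 = 56
O→T→K→L→M: 13+16+20+2 = 51
O→T→K→M→L: 13+16+19+2 = 50
O→L→T→M→K: 17+5+4+19 = 45
O→L→T→K→M: 17+5+16+19 = 57
O→L→M→T→K: 17+2+4+16 = 39
O→L→M→K→T: 17+2+19+16 = 54
O→L→K→T→M: 17+20+16+4 = 57
O→L→K→M→T: 17+20+19+4 = 60
O→M→T→L→K: 16+4+5+20 = 45
O→M→T→K→L: 16+4+16+20 = 56
… (10 more)
O→K→T→M→L: 3+16+4+2 = 25  ← best
The minimum is 25.
One shortest path: O → K → T → M → L.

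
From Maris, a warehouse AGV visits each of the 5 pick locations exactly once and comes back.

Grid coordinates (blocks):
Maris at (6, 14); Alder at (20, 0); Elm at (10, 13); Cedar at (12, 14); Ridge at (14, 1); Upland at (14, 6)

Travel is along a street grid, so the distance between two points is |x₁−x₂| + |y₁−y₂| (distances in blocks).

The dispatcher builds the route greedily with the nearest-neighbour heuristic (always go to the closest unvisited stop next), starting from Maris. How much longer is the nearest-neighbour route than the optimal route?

Maris: Elm=5, Cedar=6, Upland=16, Ridge=21, Alder=28 ⇒ Elm
Elm: Cedar=3, Upland=11, Ridge=16, Alder=23 ⇒ Cedar
Cedar: Upland=10, Ridge=15, Alder=22 ⇒ Upland
Upland: Ridge=5, Alder=12 ⇒ Ridge
Ridge: Alder=7 ⇒ Alder
NN route Maris → Elm → Cedar → Upland → Ridge → Alder → Maris costs 58.
Optimal: Maris → Elm → Alder → Ridge → Upland → Cedar → Maris costs 56 (by enumerating all 60 distinct tours).
Excess = 58 − 56 = 2.

2 blocks longer than the optimal tour.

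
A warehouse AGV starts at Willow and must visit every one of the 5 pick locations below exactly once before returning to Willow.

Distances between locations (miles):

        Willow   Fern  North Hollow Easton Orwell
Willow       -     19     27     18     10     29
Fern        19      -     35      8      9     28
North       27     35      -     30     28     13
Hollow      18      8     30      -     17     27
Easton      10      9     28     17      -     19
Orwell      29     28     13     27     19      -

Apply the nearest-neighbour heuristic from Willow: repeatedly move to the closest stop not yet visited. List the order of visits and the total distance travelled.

From Willow: distances to unvisited — Easton=10, Hollow=18, Fern=19, North=27, Orwell=29. Nearest is Easton (10).
From Easton: distances to unvisited — Fern=9, Hollow=17, Orwell=19, North=28. Nearest is Fern (9).
From Fern: distances to unvisited — Hollow=8, Orwell=28, North=35. Nearest is Hollow (8).
From Hollow: distances to unvisited — Orwell=27, North=30. Nearest is Orwell (27).
From Orwell: distances to unvisited — North=13. Nearest is North (13).
Return North→Willow: 27.
Total = 10 + 9 + 8 + 27 + 13 + 27 = 94.

94 miles along Willow → Easton → Fern → Hollow → Orwell → North → Willow.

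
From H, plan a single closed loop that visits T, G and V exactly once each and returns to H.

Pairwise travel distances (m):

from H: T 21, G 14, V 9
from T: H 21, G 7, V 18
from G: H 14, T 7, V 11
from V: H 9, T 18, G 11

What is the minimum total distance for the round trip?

Shortest round trip = 48 m.

With 3 stops there are 3!/2 = 3 distinct round trips (a route and its reverse cost the same).
H→T→G→V→H: 21+7+11+9 = 48
H→T→V→G→H: 21+18+11+14 = 64
H→G→T→V→H: 14+7+18+9 = 48
The minimum is 48.
One optimal route: H → T → G → V → H (or its reverse).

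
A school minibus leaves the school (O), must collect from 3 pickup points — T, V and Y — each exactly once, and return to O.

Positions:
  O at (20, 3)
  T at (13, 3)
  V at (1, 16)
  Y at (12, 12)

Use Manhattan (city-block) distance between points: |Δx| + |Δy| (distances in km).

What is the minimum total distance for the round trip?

64 km — the shortest possible round trip.

O→T→V→Y→O: 7+25+15+17 = 64
O→T→Y→V→O: 7+10+15+32 = 64
O→V→T→Y→O: 32+25+10+17 = 84
The minimum is 64.
One optimal route: O → T → V → Y → O (or its reverse).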